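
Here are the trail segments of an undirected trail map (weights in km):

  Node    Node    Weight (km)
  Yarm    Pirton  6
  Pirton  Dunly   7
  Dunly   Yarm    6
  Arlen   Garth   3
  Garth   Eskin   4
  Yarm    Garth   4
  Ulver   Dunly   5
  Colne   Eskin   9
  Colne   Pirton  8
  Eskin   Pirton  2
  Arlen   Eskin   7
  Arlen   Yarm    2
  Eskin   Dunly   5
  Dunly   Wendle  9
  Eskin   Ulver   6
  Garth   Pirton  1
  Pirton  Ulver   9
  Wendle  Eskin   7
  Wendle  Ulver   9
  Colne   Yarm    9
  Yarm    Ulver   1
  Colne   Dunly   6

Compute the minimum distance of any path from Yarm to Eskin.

Settle nodes by increasing distance from Yarm:
Yarm: 0
Ulver: 1  (via Yarm)
Arlen: 2  (via Yarm)
Garth: 4  (via Yarm)
Pirton: 5  (via Garth)
Dunly: 6  (via Yarm)
Eskin: 7  (via Ulver)
Shortest route: Yarm–Ulver–Eskin = 7 km.

7 km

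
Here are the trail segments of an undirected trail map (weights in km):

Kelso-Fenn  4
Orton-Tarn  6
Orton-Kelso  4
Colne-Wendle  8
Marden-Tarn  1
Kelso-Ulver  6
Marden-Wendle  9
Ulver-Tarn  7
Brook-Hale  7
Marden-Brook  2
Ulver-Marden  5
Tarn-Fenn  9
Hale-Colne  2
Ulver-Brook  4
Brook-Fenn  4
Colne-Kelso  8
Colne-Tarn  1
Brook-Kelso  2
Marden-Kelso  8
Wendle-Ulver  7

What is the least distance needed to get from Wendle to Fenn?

Running Dijkstra from Wendle:
Wendle: 0
Ulver: 7  (via Wendle)
Colne: 8  (via Wendle)
Marden: 9  (via Wendle)
Tarn: 9  (via Colne)
Hale: 10  (via Colne)
Brook: 11  (via Ulver)
Kelso: 13  (via Ulver)
Fenn: 15  (via Brook)
Shortest route: Wendle–Ulver–Brook–Fenn = 15 km.

15 km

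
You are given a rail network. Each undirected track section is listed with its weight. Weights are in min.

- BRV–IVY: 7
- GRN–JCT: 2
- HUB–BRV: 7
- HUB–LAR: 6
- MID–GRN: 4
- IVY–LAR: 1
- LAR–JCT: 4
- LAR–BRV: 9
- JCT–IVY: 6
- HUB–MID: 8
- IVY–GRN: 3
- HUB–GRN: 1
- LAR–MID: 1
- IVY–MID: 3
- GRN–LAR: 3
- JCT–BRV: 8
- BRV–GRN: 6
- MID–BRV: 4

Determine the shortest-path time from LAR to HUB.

4 min

Settle nodes by increasing distance from LAR:
LAR: 0
MID: 1  (via LAR)
IVY: 1  (via LAR)
GRN: 3  (via LAR)
HUB: 4  (via GRN)
Shortest route: LAR → GRN → HUB = 4 min.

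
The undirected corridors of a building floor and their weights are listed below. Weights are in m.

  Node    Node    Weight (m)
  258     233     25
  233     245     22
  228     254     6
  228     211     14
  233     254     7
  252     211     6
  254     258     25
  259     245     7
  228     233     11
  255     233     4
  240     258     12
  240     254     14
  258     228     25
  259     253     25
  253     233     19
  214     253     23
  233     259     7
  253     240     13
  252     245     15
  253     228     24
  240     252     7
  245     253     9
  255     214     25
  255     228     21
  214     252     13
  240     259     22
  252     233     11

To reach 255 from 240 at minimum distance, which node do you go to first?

Enumerating some paths:
240–254–233–255: 14+7+4 = 25
240–252–233–255: 7+11+4 = 22
240–254–228–233–255: 14+6+11+4 = 35
240–259–233–255: 22+7+4 = 33
Cheapest is 240–252–233–255 at 22 m.
So from 240 the first move is to 252.

252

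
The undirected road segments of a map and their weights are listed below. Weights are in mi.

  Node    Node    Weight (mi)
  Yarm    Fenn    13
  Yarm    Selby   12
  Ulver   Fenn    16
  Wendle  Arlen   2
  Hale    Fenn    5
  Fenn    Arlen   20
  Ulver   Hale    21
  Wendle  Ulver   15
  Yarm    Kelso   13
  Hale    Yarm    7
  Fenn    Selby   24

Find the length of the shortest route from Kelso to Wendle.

Shortest distances from Kelso:
Kelso: 0
Yarm: 13  (via Kelso)
Hale: 20  (via Yarm)
Fenn: 25  (via Hale)
Selby: 25  (via Yarm)
Ulver: 41  (via Hale)
Arlen: 45  (via Fenn)
Wendle: 47  (via Arlen)
Shortest route: Kelso–Yarm–Hale–Fenn–Arlen–Wendle = 47 mi.

47 mi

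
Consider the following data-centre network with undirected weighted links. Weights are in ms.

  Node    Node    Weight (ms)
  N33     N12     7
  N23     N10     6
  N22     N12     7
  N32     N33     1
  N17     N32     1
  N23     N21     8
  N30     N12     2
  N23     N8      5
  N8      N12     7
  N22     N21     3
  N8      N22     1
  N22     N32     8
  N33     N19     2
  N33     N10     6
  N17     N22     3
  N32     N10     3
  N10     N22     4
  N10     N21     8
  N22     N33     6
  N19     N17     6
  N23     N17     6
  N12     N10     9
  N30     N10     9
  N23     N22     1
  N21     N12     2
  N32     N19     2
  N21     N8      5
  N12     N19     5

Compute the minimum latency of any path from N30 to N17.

Candidate routes:
N30 - N12 - N19 - N33 - N32 - N17: 2+5+2+1+1 = 11
N30 - N12 - N21 - N22 - N17: 2+2+3+3 = 10
The minimum is 10 ms via N30 - N12 - N21 - N22 - N17.

10 ms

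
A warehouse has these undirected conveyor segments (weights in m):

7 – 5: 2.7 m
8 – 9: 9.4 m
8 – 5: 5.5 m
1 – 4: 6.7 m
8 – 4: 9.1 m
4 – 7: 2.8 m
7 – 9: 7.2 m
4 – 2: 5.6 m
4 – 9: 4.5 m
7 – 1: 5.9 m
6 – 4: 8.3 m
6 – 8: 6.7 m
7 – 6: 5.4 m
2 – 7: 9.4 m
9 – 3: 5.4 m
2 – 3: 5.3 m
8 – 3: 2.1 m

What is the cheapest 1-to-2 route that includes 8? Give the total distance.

21.5 m

Shortest 1→8: 1 → 7 → 5 → 8 = 14.1
Best 8 to 2: 8 → 3 → 2 costing 7.4
Total via 8: 14.1 + 7.4 = 21.5 m.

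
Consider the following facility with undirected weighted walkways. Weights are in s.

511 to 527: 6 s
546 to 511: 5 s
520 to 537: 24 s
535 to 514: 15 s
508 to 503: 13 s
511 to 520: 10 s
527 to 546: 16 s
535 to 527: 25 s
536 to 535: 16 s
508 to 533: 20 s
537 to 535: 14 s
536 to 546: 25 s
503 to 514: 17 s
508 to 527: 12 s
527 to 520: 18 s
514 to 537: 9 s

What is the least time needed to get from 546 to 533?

43 s

Settle nodes by increasing distance from 546:
546: 0
511: 5  (via 546)
527: 11  (via 511)
520: 15  (via 511)
508: 23  (via 527)
536: 25  (via 546)
535: 36  (via 527)
503: 36  (via 508)
537: 39  (via 520)
533: 43  (via 508)
Shortest route: 546 → 511 → 527 → 508 → 533 = 43 s.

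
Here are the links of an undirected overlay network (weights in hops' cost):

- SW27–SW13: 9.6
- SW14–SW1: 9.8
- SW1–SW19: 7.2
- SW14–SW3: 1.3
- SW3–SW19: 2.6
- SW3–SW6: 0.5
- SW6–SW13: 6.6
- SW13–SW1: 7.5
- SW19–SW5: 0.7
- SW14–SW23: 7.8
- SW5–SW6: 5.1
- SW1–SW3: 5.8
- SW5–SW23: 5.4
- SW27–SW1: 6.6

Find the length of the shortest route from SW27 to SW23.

19.9 hops' cost

Candidate routes:
SW27 - SW1 - SW3 - SW19 - SW5 - SW23: 6.6+5.8+2.6+0.7+5.4 = 21.1
SW27 - SW1 - SW19 - SW5 - SW23: 6.6+7.2+0.7+5.4 = 19.9
The minimum is 19.9 hops' cost via SW27 - SW1 - SW19 - SW5 - SW23.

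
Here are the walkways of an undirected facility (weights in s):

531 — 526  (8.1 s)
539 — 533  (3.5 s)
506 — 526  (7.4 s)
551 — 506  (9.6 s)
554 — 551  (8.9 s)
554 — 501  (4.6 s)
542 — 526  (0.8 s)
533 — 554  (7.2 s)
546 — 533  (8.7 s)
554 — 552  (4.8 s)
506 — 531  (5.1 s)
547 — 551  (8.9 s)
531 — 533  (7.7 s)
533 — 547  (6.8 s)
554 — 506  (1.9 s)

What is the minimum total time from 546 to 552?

Enumerating some paths:
546 → 533 → 554 → 552: 8.7+7.2+4.8 = 20.7
546 → 533 → 531 → 506 → 554 → 552: 8.7+7.7+5.1+1.9+4.8 = 28.2
The minimum is 20.7 s via 546 → 533 → 554 → 552.

20.7 s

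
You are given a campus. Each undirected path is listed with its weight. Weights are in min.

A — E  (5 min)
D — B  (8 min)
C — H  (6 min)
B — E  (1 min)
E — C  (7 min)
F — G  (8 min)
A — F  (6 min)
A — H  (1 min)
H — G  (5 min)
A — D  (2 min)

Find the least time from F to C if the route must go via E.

Best F to E: F–A–E costing 11
Best E to C: E–C costing 7
Total via E: 11 + 7 = 18 min.

18 min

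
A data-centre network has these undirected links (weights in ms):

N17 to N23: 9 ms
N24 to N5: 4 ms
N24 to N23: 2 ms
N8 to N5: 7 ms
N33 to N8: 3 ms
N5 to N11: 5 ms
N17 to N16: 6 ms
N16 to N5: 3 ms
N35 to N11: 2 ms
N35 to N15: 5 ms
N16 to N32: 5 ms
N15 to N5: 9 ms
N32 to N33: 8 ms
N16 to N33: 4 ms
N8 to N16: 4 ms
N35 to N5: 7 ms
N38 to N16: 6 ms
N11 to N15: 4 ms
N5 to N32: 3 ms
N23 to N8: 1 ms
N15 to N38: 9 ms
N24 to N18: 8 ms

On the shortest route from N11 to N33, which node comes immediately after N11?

Candidate routes:
N11–N5–N16–N8–N33: 5+3+4+3 = 15
N11–N5–N16–N33: 5+3+4 = 12
The minimum is 12 ms via N11–N5–N16–N33.
So from N11 the first move is to N5.

N5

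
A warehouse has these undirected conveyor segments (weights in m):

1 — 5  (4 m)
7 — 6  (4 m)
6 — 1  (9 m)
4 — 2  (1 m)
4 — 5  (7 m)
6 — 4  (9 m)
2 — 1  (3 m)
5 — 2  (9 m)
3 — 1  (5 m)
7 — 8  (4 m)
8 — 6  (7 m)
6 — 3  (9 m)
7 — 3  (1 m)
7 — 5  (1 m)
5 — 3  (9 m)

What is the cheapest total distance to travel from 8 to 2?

12 m

Running Dijkstra from 8:
8: 0
7: 4  (via 8)
3: 5  (via 7)
5: 5  (via 7)
6: 7  (via 8)
1: 9  (via 5)
2: 12  (via 1)
Shortest route: 8–7–5–1–2 = 12 m.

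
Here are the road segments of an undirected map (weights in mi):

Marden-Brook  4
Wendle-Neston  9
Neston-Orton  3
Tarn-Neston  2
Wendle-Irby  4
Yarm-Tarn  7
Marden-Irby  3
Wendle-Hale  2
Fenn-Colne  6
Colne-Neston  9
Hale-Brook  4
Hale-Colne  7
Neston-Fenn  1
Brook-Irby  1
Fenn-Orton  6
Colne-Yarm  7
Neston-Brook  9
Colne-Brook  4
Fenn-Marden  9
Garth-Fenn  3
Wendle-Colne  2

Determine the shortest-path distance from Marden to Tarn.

Shortest distances from Marden:
Marden: 0
Irby: 3  (via Marden)
Brook: 4  (via Marden)
Wendle: 7  (via Irby)
Colne: 8  (via Brook)
Hale: 8  (via Brook)
Fenn: 9  (via Marden)
Neston: 10  (via Fenn)
Garth: 12  (via Fenn)
Tarn: 12  (via Neston)
Shortest route: Marden–Fenn–Neston–Tarn = 12 mi.

12 mi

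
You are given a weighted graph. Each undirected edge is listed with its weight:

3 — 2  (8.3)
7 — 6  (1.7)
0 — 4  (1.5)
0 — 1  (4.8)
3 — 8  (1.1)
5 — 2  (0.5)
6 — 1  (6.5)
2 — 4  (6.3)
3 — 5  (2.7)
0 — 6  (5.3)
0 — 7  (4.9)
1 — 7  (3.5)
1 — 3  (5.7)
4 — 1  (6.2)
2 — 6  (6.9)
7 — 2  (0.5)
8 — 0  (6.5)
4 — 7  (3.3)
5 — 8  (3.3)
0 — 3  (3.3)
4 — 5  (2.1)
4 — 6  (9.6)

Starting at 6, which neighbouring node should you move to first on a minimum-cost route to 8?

Candidate routes:
6 - 7 - 2 - 5 - 3 - 8: 1.7+0.5+0.5+2.7+1.1 = 6.5
6 - 7 - 2 - 5 - 8: 1.7+0.5+0.5+3.3 = 6
Cheapest is 6 - 7 - 2 - 5 - 8 at 6.
So from 6 the first move is to 7.

7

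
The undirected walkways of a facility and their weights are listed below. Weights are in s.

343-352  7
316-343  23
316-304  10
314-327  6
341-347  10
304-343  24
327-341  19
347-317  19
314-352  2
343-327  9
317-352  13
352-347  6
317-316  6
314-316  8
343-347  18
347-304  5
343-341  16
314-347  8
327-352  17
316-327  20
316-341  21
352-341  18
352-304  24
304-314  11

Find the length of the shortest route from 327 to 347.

Enumerating some paths:
327 → 314 → 347: 6+8 = 14
327 → 314 → 304 → 347: 6+11+5 = 22
327 → 343 → 352 → 347: 9+7+6 = 22
The minimum is 14 s via 327 → 314 → 347.

14 s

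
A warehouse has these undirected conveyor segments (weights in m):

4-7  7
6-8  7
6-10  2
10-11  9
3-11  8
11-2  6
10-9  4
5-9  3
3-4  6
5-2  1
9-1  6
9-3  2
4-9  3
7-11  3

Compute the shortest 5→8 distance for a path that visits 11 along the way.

Best 5 to 11: 5–2–11 costing 7
Best 11 to 8: 11–10–6–8 costing 18
Total via 11: 7 + 18 = 25 m.

25 m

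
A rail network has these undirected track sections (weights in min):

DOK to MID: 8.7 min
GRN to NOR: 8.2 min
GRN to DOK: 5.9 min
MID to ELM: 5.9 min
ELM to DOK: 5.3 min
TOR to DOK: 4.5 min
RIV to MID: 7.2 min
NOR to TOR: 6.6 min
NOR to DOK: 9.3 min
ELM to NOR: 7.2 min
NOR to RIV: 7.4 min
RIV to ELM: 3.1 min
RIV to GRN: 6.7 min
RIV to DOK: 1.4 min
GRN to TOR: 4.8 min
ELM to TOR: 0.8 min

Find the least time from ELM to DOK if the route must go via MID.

14.5 min

Shortest ELM→MID: ELM → MID = 5.9
Shortest MID→DOK: MID → RIV → DOK = 8.6
Total via MID: 5.9 + 8.6 = 14.5 min.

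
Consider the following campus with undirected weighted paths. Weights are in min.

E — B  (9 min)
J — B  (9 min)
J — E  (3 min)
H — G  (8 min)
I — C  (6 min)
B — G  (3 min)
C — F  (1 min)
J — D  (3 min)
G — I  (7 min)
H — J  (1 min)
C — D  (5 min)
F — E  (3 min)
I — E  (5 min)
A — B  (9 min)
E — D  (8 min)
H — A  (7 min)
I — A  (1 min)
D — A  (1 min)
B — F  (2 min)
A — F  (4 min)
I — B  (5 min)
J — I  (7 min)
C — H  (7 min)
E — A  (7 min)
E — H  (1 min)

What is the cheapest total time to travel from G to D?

Shortest distances from G:
G: 0
B: 3  (via G)
F: 5  (via B)
C: 6  (via F)
I: 7  (via G)
A: 8  (via I)
E: 8  (via F)
H: 8  (via G)
D: 9  (via A)
Shortest route: G–I–A–D = 9 min.

9 min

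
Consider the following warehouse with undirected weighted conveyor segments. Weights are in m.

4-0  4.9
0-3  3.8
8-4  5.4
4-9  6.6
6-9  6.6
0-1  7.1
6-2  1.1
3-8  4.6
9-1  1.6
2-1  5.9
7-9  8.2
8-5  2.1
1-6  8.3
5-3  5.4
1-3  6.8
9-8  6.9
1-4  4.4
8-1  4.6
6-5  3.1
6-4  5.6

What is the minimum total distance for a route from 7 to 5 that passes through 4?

Best 7 to 4: 7–9–1–4 costing 14.2
Shortest 4→5: 4–8–5 = 7.5
Total via 4: 14.2 + 7.5 = 21.7 m.

21.7 m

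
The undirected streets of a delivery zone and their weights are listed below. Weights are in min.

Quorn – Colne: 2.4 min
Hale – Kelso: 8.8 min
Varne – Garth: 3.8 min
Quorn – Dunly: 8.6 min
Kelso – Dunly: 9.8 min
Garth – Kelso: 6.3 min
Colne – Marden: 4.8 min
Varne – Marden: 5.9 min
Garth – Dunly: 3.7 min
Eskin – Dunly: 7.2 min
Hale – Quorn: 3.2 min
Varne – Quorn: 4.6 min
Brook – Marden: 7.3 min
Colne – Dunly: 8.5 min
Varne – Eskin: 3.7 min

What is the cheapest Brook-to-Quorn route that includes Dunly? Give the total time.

29.2 min

Best Brook to Dunly: Brook–Marden–Colne–Dunly costing 20.6
Best Dunly to Quorn: Dunly–Quorn costing 8.6
Total via Dunly: 20.6 + 8.6 = 29.2 min.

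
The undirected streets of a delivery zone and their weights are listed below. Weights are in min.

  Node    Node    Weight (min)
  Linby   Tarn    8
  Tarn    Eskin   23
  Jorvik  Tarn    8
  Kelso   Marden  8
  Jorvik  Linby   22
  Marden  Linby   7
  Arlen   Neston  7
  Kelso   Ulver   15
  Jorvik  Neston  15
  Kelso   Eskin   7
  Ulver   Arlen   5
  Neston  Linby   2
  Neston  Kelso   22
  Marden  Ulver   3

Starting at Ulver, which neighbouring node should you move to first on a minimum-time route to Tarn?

Marden

Compare a few routes:
Ulver - Arlen - Neston - Linby - Tarn: 5+7+2+8 = 22
Ulver - Arlen - Neston - Jorvik - Tarn: 5+7+15+8 = 35
Ulver - Marden - Linby - Tarn: 3+7+8 = 18
The minimum is 18 min via Ulver - Marden - Linby - Tarn.
So from Ulver the first move is to Marden.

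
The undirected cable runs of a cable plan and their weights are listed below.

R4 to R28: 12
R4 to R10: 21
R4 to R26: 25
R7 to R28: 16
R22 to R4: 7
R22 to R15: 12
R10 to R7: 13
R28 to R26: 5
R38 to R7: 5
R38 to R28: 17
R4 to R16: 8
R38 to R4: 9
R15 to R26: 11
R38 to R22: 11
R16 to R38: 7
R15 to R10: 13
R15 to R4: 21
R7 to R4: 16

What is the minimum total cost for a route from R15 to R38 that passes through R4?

Shortest R15→R4: R15–R22–R4 = 19
Best R4 to R38: R4–R38 costing 9
Total via R4: 19 + 9 = 28.

28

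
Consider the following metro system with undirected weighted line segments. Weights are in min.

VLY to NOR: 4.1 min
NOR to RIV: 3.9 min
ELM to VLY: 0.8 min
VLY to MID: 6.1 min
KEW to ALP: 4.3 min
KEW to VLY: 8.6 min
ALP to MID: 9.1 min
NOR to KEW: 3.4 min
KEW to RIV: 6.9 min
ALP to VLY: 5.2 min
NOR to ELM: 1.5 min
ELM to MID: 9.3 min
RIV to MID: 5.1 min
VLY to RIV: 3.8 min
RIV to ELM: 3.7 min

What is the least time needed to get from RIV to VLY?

3.8 min

Candidate routes:
RIV - NOR - VLY: 3.9+4.1 = 8
RIV - NOR - ELM - VLY: 3.9+1.5+0.8 = 6.2
RIV - VLY: 3.8 = 3.8
RIV - ELM - VLY: 3.7+0.8 = 4.5
The minimum is 3.8 min via RIV - VLY.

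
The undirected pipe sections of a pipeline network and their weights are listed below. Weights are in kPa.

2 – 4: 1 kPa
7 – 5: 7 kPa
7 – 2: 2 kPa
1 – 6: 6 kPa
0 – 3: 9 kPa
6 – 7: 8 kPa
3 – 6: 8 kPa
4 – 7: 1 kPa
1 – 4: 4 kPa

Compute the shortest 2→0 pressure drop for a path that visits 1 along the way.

28 kPa

Best 2 to 1: 2 → 4 → 1 costing 5
Best 1 to 0: 1 → 6 → 3 → 0 costing 23
Total via 1: 5 + 23 = 28 kPa.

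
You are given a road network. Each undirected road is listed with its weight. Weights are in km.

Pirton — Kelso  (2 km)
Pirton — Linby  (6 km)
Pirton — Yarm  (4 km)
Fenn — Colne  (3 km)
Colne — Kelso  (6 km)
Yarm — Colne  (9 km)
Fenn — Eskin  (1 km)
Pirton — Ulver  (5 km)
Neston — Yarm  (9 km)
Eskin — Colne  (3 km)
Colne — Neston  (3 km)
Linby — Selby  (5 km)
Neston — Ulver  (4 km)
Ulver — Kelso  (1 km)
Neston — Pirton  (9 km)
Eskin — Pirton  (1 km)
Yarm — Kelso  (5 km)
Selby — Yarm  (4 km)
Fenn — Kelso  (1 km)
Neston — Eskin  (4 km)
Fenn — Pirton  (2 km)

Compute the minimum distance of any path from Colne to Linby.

Settle nodes by increasing distance from Colne:
Colne: 0
Neston: 3  (via Colne)
Eskin: 3  (via Colne)
Fenn: 3  (via Colne)
Pirton: 4  (via Eskin)
Kelso: 4  (via Fenn)
Ulver: 5  (via Kelso)
Yarm: 8  (via Pirton)
Linby: 10  (via Pirton)
Shortest route: Colne–Eskin–Pirton–Linby = 10 km.

10 km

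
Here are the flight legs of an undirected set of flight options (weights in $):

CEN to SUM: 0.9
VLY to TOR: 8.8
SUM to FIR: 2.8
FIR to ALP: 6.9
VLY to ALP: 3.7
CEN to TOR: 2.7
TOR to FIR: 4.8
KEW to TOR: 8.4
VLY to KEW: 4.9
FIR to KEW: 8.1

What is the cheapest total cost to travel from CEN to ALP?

Compare a few routes:
CEN → TOR → FIR → ALP: 2.7+4.8+6.9 = 14.4
CEN → TOR → VLY → ALP: 2.7+8.8+3.7 = 15.2
CEN → SUM → FIR → ALP: 0.9+2.8+6.9 = 10.6
CEN → TOR → KEW → VLY → ALP: 2.7+8.4+4.9+3.7 = 19.7
Cheapest is CEN → SUM → FIR → ALP at $10.6.

$10.6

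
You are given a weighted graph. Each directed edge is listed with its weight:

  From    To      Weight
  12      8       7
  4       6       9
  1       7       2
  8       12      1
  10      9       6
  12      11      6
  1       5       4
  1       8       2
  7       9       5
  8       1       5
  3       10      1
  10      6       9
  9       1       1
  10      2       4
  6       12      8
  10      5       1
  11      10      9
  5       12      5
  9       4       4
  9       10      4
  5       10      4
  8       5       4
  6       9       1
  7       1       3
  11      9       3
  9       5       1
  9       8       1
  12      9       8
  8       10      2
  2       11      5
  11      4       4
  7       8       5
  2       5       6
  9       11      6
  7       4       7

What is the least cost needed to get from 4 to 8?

11

Candidate routes:
4 → 6 → 9 → 5 → 12 → 8: 9+1+1+5+7 = 23
4 → 6 → 9 → 1 → 7 → 8: 9+1+1+2+5 = 18
4 → 6 → 9 → 1 → 8: 9+1+1+2 = 13
4 → 6 → 9 → 8: 9+1+1 = 11
The minimum is 11 via 4 → 6 → 9 → 8.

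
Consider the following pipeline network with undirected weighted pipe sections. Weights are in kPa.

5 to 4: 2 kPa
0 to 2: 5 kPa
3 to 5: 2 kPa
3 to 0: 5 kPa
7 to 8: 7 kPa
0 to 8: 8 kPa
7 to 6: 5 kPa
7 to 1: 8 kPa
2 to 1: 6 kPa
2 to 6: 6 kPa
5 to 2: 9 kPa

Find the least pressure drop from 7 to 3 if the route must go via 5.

Shortest 7→5: 7 → 6 → 2 → 5 = 20
Best 5 to 3: 5 → 3 costing 2
Total via 5: 20 + 2 = 22 kPa.

22 kPa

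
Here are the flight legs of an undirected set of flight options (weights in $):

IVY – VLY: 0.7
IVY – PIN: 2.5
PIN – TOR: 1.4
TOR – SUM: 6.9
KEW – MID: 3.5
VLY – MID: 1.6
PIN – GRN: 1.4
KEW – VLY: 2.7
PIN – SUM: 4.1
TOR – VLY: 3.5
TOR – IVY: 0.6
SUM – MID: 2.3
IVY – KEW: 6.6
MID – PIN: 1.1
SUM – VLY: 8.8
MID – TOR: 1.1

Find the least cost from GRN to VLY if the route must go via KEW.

Best GRN to KEW: GRN–PIN–MID–KEW costing 6
Shortest KEW→VLY: KEW–VLY = 2.7
Total via KEW: 6 + 2.7 = $8.7.

$8.7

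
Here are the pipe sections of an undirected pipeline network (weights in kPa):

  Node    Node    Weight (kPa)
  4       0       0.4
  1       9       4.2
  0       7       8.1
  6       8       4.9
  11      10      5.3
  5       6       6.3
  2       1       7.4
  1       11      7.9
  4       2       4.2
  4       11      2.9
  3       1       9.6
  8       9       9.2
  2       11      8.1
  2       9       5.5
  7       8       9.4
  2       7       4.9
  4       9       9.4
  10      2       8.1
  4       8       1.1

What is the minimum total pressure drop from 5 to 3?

Running Dijkstra from 5:
5: 0
6: 6.3  (via 5)
8: 11.2  (via 6)
4: 12.3  (via 8)
0: 12.7  (via 4)
11: 15.2  (via 4)
2: 16.5  (via 4)
9: 20.4  (via 8)
10: 20.5  (via 11)
7: 20.6  (via 8)
1: 23.1  (via 11)
3: 32.7  (via 1)
Shortest route: 5–6–8–4–11–1–3 = 32.7 kPa.

32.7 kPa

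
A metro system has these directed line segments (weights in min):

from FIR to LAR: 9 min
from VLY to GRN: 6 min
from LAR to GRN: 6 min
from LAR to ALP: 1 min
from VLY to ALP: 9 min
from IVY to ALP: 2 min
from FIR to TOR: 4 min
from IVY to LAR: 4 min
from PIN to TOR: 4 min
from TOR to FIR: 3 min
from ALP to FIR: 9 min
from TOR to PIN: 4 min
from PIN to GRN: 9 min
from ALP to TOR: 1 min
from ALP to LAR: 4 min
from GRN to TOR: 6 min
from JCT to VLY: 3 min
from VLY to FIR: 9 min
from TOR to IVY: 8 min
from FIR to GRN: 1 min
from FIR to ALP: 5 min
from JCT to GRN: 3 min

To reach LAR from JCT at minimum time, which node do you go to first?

Candidate routes:
JCT - GRN - TOR - IVY - LAR: 3+6+8+4 = 21
JCT - GRN - TOR - FIR - LAR: 3+6+3+9 = 21
JCT - GRN - TOR - FIR - ALP - LAR: 3+6+3+5+4 = 21
JCT - VLY - ALP - LAR: 3+9+4 = 16
The minimum is 16 min via JCT - VLY - ALP - LAR.
So from JCT the first move is to VLY.

VLY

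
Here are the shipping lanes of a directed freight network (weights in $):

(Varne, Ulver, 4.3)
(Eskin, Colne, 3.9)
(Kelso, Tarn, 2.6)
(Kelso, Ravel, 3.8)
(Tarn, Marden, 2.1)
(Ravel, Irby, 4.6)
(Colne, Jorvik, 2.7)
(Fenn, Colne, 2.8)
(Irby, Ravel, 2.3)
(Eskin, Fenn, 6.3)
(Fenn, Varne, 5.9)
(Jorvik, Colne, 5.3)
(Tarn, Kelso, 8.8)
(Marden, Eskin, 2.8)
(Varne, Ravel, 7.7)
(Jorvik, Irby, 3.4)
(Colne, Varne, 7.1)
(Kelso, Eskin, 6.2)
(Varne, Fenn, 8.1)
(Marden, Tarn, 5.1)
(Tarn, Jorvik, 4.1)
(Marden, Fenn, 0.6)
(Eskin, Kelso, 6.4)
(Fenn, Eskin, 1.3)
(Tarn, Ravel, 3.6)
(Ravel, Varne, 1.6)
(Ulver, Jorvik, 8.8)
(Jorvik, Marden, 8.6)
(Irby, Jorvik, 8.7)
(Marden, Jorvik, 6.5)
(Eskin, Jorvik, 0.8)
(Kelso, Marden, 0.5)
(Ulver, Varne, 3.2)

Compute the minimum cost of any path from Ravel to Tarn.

$20

Enumerating some paths:
Ravel–Varne–Fenn–Eskin–Kelso–Marden–Tarn: 1.6+8.1+1.3+6.4+0.5+5.1 = 23
Ravel–Varne–Fenn–Eskin–Kelso–Tarn: 1.6+8.1+1.3+6.4+2.6 = 20
Ravel–Varne–Fenn–Eskin–Jorvik–Marden–Tarn: 1.6+8.1+1.3+0.8+8.6+5.1 = 25.5
Cheapest is Ravel–Varne–Fenn–Eskin–Kelso–Tarn at $20.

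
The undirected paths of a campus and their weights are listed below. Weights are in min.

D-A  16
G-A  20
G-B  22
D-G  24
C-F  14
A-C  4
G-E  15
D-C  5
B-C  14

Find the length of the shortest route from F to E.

Shortest distances from F:
F: 0
C: 14  (via F)
A: 18  (via C)
D: 19  (via C)
B: 28  (via C)
G: 38  (via A)
E: 53  (via G)
Shortest route: F → C → A → G → E = 53 min.

53 min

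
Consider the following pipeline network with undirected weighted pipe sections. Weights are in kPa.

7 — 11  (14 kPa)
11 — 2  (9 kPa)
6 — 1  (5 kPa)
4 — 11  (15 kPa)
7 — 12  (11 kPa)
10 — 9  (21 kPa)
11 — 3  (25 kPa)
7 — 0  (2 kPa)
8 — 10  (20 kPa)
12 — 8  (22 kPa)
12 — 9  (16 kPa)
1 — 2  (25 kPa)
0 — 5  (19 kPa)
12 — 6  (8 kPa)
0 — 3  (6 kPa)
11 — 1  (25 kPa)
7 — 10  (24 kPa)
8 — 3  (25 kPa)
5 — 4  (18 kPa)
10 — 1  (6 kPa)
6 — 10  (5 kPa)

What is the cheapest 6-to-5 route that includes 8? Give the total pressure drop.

75 kPa

Best 6 to 8: 6–10–8 costing 25
Best 8 to 5: 8–3–0–5 costing 50
Total via 8: 25 + 50 = 75 kPa.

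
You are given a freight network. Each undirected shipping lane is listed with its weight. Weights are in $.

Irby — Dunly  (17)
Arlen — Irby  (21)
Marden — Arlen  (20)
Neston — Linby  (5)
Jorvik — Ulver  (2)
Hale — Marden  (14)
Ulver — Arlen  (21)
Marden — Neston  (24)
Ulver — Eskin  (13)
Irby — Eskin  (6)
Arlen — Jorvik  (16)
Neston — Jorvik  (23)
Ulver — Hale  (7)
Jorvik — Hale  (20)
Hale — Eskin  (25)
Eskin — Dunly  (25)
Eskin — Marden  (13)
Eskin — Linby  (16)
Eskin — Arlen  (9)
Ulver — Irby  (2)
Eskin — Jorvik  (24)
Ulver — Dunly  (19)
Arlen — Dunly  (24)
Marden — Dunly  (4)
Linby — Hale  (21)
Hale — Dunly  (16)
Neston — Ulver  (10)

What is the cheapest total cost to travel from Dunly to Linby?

Running Dijkstra from Dunly:
Dunly: 0
Marden: 4  (via Dunly)
Hale: 16  (via Dunly)
Irby: 17  (via Dunly)
Eskin: 17  (via Marden)
Ulver: 19  (via Dunly)
Jorvik: 21  (via Ulver)
Arlen: 24  (via Dunly)
Neston: 28  (via Marden)
Linby: 33  (via Eskin)
Shortest route: Dunly–Marden–Eskin–Linby = $33.

$33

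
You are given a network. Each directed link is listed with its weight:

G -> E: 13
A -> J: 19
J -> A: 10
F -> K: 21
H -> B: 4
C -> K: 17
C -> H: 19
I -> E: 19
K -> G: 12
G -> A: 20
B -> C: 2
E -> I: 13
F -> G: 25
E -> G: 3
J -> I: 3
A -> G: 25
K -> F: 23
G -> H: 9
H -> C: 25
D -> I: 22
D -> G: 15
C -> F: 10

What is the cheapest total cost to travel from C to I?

55

Shortest distances from C:
C: 0
F: 10  (via C)
K: 17  (via C)
H: 19  (via C)
B: 23  (via H)
G: 29  (via K)
E: 42  (via G)
A: 49  (via G)
I: 55  (via E)
Shortest route: C–K–G–E–I = 55.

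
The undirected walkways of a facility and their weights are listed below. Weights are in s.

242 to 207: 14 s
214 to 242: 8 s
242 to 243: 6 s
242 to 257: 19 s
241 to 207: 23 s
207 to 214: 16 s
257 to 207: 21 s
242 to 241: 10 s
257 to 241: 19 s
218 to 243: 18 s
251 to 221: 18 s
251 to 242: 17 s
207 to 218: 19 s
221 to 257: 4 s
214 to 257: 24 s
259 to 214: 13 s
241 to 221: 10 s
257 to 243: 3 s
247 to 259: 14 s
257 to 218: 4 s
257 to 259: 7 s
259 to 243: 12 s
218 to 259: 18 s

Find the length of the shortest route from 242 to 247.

Running Dijkstra from 242:
242: 0
243: 6  (via 242)
214: 8  (via 242)
257: 9  (via 243)
241: 10  (via 242)
221: 13  (via 257)
218: 13  (via 257)
207: 14  (via 242)
259: 16  (via 257)
251: 17  (via 242)
247: 30  (via 259)
Shortest route: 242 → 243 → 257 → 259 → 247 = 30 s.

30 s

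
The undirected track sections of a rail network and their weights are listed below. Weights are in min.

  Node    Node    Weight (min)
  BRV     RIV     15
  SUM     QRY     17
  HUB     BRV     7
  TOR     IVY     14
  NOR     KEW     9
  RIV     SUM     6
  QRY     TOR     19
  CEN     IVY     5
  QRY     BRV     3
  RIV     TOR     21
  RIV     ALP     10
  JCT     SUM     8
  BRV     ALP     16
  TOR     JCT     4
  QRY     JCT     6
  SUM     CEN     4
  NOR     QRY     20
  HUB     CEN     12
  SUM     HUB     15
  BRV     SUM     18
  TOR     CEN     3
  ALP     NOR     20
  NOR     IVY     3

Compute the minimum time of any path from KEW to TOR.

Settle nodes by increasing distance from KEW:
KEW: 0
NOR: 9  (via KEW)
IVY: 12  (via NOR)
CEN: 17  (via IVY)
TOR: 20  (via CEN)
Shortest route: KEW–NOR–IVY–CEN–TOR = 20 min.

20 min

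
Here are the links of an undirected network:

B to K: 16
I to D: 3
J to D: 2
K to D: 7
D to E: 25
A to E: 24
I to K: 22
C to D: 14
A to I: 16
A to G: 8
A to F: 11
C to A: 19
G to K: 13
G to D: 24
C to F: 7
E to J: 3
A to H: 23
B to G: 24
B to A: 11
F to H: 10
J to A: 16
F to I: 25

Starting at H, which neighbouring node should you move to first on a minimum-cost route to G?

F

Compare a few routes:
H → F → A → G: 10+11+8 = 29
H → F → C → A → G: 10+7+19+8 = 44
H → A → G: 23+8 = 31
The minimum is 29 via H → F → A → G.
So from H the first move is to F.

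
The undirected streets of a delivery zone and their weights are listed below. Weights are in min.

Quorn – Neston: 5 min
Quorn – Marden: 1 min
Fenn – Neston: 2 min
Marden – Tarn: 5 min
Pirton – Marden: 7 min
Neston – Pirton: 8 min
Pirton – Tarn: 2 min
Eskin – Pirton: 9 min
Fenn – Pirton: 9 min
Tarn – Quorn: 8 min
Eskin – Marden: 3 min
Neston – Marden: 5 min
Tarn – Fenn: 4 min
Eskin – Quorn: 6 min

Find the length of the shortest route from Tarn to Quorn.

6 min

Shortest distances from Tarn:
Tarn: 0
Pirton: 2  (via Tarn)
Fenn: 4  (via Tarn)
Marden: 5  (via Tarn)
Neston: 6  (via Fenn)
Quorn: 6  (via Marden)
Shortest route: Tarn → Marden → Quorn = 6 min.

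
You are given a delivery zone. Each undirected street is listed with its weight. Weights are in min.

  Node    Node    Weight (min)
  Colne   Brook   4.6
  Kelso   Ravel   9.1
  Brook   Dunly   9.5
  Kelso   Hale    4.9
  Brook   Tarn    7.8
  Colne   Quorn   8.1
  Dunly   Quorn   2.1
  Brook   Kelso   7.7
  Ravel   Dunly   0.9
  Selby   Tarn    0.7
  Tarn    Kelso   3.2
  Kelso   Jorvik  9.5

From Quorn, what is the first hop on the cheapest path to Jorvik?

Compare a few routes:
Quorn - Colne - Brook - Kelso - Jorvik: 8.1+4.6+7.7+9.5 = 29.9
Quorn - Dunly - Brook - Kelso - Jorvik: 2.1+9.5+7.7+9.5 = 28.8
Quorn - Dunly - Ravel - Kelso - Jorvik: 2.1+0.9+9.1+9.5 = 21.6
The minimum is 21.6 min via Quorn - Dunly - Ravel - Kelso - Jorvik.
So from Quorn the first move is to Dunly.

Dunly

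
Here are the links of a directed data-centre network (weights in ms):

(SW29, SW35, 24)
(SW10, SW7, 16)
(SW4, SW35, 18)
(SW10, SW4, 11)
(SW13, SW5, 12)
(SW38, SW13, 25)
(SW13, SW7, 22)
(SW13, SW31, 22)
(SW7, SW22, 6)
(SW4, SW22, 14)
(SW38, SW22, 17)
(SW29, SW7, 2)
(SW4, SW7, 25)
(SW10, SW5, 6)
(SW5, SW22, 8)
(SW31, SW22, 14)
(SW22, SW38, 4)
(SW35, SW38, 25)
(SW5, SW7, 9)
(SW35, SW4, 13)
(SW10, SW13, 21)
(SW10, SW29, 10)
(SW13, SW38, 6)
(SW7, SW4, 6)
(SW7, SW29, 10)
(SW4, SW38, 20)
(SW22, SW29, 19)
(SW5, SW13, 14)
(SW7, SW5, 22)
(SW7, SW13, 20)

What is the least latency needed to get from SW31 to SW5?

Settle nodes by increasing distance from SW31:
SW31: 0
SW22: 14  (via SW31)
SW38: 18  (via SW22)
SW29: 33  (via SW22)
SW7: 35  (via SW29)
SW4: 41  (via SW7)
SW13: 43  (via SW38)
SW5: 55  (via SW13)
Shortest route: SW31 → SW22 → SW38 → SW13 → SW5 = 55 ms.

55 ms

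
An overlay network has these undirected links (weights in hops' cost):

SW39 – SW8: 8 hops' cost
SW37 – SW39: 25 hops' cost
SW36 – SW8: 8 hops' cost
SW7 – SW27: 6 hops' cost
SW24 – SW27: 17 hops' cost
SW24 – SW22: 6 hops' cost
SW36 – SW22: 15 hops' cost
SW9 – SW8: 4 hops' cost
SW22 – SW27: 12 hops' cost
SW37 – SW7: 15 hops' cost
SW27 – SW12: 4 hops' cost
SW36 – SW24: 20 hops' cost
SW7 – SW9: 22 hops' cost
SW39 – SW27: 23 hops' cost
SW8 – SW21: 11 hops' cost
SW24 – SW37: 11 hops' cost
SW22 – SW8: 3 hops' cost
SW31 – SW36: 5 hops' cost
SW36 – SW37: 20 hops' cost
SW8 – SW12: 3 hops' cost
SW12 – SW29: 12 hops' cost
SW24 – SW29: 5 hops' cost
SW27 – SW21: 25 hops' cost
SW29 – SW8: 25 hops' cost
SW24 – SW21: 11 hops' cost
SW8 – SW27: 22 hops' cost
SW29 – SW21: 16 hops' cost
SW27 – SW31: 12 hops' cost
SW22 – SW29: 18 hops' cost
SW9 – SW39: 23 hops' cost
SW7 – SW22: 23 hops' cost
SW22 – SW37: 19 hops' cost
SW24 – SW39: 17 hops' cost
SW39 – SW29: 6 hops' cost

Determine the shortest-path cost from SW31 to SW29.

27 hops' cost

Shortest distances from SW31:
SW31: 0
SW36: 5  (via SW31)
SW27: 12  (via SW31)
SW8: 13  (via SW36)
SW12: 16  (via SW27)
SW22: 16  (via SW8)
SW9: 17  (via SW8)
SW7: 18  (via SW27)
SW39: 21  (via SW8)
SW24: 22  (via SW22)
SW21: 24  (via SW8)
SW37: 25  (via SW36)
SW29: 27  (via SW39)
Shortest route: SW31 → SW36 → SW8 → SW39 → SW29 = 27 hops' cost.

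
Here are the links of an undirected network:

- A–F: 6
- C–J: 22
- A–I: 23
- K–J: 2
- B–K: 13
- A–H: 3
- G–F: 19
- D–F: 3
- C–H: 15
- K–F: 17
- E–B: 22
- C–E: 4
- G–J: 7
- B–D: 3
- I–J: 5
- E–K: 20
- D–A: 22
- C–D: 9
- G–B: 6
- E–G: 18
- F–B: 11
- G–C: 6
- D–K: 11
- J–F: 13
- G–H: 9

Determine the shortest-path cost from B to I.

18

Settle nodes by increasing distance from B:
B: 0
D: 3  (via B)
F: 6  (via D)
G: 6  (via B)
A: 12  (via F)
C: 12  (via D)
J: 13  (via G)
K: 13  (via B)
H: 15  (via G)
E: 16  (via C)
I: 18  (via J)
Shortest route: B → G → J → I = 18.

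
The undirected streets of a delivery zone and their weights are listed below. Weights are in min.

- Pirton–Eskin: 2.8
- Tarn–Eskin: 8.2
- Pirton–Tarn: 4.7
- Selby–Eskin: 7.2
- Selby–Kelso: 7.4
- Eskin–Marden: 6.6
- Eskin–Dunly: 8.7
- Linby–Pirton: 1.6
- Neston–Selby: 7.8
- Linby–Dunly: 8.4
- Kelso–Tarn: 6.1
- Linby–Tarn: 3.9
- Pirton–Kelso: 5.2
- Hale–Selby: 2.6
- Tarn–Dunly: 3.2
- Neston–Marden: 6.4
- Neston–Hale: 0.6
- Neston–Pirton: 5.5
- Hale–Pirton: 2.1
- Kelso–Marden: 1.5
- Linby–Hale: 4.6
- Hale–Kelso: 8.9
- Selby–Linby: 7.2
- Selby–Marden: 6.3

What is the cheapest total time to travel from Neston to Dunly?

Settle nodes by increasing distance from Neston:
Neston: 0
Hale: 0.6  (via Neston)
Pirton: 2.7  (via Hale)
Selby: 3.2  (via Hale)
Linby: 4.3  (via Pirton)
Eskin: 5.5  (via Pirton)
Marden: 6.4  (via Neston)
Tarn: 7.4  (via Pirton)
Kelso: 7.9  (via Pirton)
Dunly: 10.6  (via Tarn)
Shortest route: Neston–Hale–Pirton–Tarn–Dunly = 10.6 min.

10.6 min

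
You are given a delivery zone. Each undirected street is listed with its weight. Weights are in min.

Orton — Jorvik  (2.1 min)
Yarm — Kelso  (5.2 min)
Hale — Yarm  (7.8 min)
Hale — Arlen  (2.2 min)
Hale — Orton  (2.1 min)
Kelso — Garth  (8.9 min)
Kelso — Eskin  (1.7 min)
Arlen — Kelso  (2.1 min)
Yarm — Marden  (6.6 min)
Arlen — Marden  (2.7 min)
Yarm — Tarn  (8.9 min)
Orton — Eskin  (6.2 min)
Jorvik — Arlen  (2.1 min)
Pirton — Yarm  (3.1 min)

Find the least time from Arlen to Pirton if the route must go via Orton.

Best Arlen to Orton: Arlen → Jorvik → Orton costing 4.2
Shortest Orton→Pirton: Orton → Hale → Yarm → Pirton = 13
Total via Orton: 4.2 + 13 = 17.2 min.

17.2 min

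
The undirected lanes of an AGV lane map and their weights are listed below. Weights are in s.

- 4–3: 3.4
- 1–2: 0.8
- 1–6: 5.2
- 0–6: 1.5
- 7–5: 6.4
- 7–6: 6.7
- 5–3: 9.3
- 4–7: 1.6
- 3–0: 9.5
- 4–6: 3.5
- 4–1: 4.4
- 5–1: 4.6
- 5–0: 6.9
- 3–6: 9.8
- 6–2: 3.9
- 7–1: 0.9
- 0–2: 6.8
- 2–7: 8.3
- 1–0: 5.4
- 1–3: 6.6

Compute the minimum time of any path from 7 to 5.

Shortest distances from 7:
7: 0
1: 0.9  (via 7)
4: 1.6  (via 7)
2: 1.7  (via 1)
3: 5  (via 4)
6: 5.1  (via 4)
5: 5.5  (via 1)
Shortest route: 7–1–5 = 5.5 s.

5.5 s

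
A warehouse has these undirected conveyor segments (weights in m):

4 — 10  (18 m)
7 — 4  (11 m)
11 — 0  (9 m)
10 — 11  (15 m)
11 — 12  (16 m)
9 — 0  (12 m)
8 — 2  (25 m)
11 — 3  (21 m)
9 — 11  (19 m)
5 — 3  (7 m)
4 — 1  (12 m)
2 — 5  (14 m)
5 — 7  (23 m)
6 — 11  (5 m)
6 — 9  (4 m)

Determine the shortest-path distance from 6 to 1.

50 m

Enumerating some paths:
6–9–0–11–10–4–1: 4+12+9+15+18+12 = 70
6–9–11–10–4–1: 4+19+15+18+12 = 68
6–11–10–4–1: 5+15+18+12 = 50
Cheapest is 6–11–10–4–1 at 50 m.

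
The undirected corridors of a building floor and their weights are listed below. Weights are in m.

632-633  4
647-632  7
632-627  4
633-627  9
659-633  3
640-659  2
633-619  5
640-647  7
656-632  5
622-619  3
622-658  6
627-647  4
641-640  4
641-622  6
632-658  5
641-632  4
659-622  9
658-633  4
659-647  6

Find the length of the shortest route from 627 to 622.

14 m

Compare a few routes:
627–632–641–622: 4+4+6 = 14
627–633–619–622: 9+5+3 = 17
627–632–633–619–622: 4+4+5+3 = 16
627–632–658–622: 4+5+6 = 15
Cheapest is 627–632–641–622 at 14 m.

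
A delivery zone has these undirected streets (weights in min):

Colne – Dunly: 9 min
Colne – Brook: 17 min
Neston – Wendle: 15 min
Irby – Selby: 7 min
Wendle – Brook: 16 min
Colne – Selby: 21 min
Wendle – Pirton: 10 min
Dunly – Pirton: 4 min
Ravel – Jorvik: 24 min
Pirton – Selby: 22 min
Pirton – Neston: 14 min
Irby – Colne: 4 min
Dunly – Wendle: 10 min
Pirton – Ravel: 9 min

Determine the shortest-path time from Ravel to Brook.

Candidate routes:
Ravel → Pirton → Wendle → Brook: 9+10+16 = 35
Ravel → Pirton → Dunly → Colne → Brook: 9+4+9+17 = 39
Ravel → Pirton → Dunly → Wendle → Brook: 9+4+10+16 = 39
Cheapest is Ravel → Pirton → Wendle → Brook at 35 min.

35 min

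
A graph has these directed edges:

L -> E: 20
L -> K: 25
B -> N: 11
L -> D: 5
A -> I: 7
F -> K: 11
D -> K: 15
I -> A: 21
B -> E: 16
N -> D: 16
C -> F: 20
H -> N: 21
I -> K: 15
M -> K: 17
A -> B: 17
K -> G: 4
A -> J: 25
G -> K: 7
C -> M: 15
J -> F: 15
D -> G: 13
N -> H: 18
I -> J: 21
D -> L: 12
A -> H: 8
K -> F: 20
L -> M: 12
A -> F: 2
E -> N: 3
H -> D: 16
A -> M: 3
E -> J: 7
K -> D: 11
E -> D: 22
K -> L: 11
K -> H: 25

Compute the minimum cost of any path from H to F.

Settle nodes by increasing distance from H:
H: 0
D: 16  (via H)
N: 21  (via H)
L: 28  (via D)
G: 29  (via D)
K: 31  (via D)
M: 40  (via L)
E: 48  (via L)
F: 51  (via K)
Shortest route: H–D–K–F = 51.

51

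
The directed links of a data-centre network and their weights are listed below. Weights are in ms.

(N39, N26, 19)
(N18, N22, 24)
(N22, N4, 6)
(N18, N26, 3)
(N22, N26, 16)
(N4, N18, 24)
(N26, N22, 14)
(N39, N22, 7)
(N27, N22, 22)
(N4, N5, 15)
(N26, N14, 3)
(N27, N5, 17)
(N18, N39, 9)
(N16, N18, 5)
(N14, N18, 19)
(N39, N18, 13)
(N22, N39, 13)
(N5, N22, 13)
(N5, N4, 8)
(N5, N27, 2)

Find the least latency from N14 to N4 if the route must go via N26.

Shortest N14→N26: N14–N18–N26 = 22
Shortest N26→N4: N26–N22–N4 = 20
Total via N26: 22 + 20 = 42 ms.

42 ms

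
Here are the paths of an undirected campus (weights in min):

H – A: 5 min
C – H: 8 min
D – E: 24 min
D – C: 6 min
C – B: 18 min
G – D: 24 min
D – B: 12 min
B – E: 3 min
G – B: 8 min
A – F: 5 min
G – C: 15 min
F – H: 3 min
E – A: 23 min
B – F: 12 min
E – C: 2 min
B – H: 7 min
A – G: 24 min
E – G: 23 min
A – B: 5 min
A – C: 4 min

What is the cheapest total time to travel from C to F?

9 min

Compare a few routes:
C–A–F: 4+5 = 9
C–A–H–F: 4+5+3 = 12
C–H–F: 8+3 = 11
C–E–B–H–F: 2+3+7+3 = 15
Cheapest is C–A–F at 9 min.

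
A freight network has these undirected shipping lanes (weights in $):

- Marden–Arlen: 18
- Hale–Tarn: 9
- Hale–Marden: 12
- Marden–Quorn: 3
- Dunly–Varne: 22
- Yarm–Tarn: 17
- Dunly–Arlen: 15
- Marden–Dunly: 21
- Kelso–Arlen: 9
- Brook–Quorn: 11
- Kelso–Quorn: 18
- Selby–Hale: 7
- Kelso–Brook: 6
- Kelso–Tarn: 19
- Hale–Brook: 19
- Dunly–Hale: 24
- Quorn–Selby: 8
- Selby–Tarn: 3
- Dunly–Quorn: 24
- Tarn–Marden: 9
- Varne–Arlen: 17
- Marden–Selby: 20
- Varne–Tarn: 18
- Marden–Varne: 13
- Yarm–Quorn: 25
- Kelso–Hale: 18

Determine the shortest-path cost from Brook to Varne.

Running Dijkstra from Brook:
Brook: 0
Kelso: 6  (via Brook)
Quorn: 11  (via Brook)
Marden: 14  (via Quorn)
Arlen: 15  (via Kelso)
Selby: 19  (via Quorn)
Hale: 19  (via Brook)
Tarn: 22  (via Selby)
Varne: 27  (via Marden)
Shortest route: Brook → Quorn → Marden → Varne = $27.

$27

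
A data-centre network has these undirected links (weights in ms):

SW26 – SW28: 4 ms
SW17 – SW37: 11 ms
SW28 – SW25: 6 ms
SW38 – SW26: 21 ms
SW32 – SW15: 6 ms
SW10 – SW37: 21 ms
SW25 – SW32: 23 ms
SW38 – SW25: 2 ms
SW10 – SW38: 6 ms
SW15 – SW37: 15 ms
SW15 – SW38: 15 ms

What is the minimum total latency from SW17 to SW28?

46 ms

Settle nodes by increasing distance from SW17:
SW17: 0
SW37: 11  (via SW17)
SW15: 26  (via SW37)
SW10: 32  (via SW37)
SW32: 32  (via SW15)
SW38: 38  (via SW10)
SW25: 40  (via SW38)
SW28: 46  (via SW25)
Shortest route: SW17–SW37–SW10–SW38–SW25–SW28 = 46 ms.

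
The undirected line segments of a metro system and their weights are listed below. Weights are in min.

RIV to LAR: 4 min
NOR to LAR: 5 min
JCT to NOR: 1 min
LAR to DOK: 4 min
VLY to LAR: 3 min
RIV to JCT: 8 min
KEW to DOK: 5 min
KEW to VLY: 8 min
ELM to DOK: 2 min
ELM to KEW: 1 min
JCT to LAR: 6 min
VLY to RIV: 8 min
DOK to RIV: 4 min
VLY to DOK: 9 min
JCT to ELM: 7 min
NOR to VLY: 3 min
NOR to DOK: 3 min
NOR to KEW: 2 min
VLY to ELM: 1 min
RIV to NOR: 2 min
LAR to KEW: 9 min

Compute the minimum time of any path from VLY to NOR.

3 min

Compare a few routes:
VLY–ELM–DOK–NOR: 1+2+3 = 6
VLY–NOR: 3 = 3
VLY–ELM–KEW–NOR: 1+1+2 = 4
The minimum is 3 min via VLY–NOR.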